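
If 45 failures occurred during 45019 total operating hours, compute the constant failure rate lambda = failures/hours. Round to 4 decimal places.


failures = 45
total_hours = 45019
lambda = 45 / 45019
lambda = 0.001

0.001


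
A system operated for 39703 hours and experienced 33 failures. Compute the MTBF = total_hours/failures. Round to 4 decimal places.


total_hours = 39703
failures = 33
MTBF = 39703 / 33
MTBF = 1203.1212

1203.1212


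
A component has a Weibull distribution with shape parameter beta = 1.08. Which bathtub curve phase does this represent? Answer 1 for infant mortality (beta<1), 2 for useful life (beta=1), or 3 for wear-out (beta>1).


beta = 1.08
Compare beta to 1:
beta < 1 => infant mortality (phase 1)
beta = 1 => useful life (phase 2)
beta > 1 => wear-out (phase 3)
Since beta = 1.08, this is wear-out (increasing failure rate)
Phase = 3

3


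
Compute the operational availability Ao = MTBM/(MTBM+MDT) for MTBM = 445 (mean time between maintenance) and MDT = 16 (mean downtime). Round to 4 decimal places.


MTBM = 445
MDT = 16
MTBM + MDT = 461
Ao = 445 / 461
Ao = 0.9653

0.9653


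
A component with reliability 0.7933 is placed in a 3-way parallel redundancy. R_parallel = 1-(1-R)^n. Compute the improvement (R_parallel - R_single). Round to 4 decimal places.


R_single = 0.7933, n = 3
1 - R_single = 0.2067
(1 - R_single)^n = 0.2067^3 = 0.0088
R_parallel = 1 - 0.0088 = 0.9912
Improvement = 0.9912 - 0.7933
Improvement = 0.1979

0.1979


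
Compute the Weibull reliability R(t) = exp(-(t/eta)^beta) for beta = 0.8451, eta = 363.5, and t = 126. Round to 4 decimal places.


beta = 0.8451, eta = 363.5, t = 126
t/eta = 126 / 363.5 = 0.3466
(t/eta)^beta = 0.3466^0.8451 = 0.4085
R(t) = exp(-0.4085)
R(t) = 0.6647

0.6647


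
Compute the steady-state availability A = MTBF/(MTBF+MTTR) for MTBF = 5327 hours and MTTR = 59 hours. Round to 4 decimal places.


MTBF = 5327
MTTR = 59
MTBF + MTTR = 5386
A = 5327 / 5386
A = 0.989

0.989


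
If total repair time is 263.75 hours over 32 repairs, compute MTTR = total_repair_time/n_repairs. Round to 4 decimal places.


total_repair_time = 263.75
n_repairs = 32
MTTR = 263.75 / 32
MTTR = 8.2422

8.2422


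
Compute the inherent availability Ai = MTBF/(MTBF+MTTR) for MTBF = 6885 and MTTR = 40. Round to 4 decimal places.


MTBF = 6885
MTTR = 40
MTBF + MTTR = 6925
Ai = 6885 / 6925
Ai = 0.9942

0.9942


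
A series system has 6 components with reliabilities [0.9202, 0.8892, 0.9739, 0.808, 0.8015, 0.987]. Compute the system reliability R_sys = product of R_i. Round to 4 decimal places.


Components: [0.9202, 0.8892, 0.9739, 0.808, 0.8015, 0.987]
After component 1 (R=0.9202): product = 0.9202
After component 2 (R=0.8892): product = 0.8182
After component 3 (R=0.9739): product = 0.7969
After component 4 (R=0.808): product = 0.6439
After component 5 (R=0.8015): product = 0.5161
After component 6 (R=0.987): product = 0.5094
R_sys = 0.5094

0.5094


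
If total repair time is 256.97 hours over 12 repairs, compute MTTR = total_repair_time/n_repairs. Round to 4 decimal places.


total_repair_time = 256.97
n_repairs = 12
MTTR = 256.97 / 12
MTTR = 21.4142

21.4142


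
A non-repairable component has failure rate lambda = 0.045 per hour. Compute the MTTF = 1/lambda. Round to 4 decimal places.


lambda = 0.045
MTTF = 1 / 0.045
MTTF = 22.2222

22.2222


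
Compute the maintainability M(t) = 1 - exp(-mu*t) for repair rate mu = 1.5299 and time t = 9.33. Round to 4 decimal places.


mu = 1.5299, t = 9.33
mu * t = 1.5299 * 9.33 = 14.274
exp(-14.274) = 0.0
M(t) = 1 - 0.0
M(t) = 1.0

1.0


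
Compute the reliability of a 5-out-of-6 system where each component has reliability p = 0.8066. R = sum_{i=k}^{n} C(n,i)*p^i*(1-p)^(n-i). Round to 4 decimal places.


k = 5, n = 6, p = 0.8066
i=5: C(6,5)=6 * 0.8066^5 * 0.1934^1 = 0.3962
i=6: C(6,6)=1 * 0.8066^6 * 0.1934^0 = 0.2754
R = sum of terms = 0.6716

0.6716


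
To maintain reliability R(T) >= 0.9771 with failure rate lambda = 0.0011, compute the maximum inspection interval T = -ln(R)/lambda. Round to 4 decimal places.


R_target = 0.9771
lambda = 0.0011
-ln(0.9771) = 0.0232
T = 0.0232 / 0.0011
T = 21.0603

21.0603


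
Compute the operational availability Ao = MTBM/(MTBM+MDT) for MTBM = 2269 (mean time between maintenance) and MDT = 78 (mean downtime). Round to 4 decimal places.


MTBM = 2269
MDT = 78
MTBM + MDT = 2347
Ao = 2269 / 2347
Ao = 0.9668

0.9668


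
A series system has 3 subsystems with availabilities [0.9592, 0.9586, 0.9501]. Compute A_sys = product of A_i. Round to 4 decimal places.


Subsystems: [0.9592, 0.9586, 0.9501]
After subsystem 1 (A=0.9592): product = 0.9592
After subsystem 2 (A=0.9586): product = 0.9195
After subsystem 3 (A=0.9501): product = 0.8736
A_sys = 0.8736

0.8736


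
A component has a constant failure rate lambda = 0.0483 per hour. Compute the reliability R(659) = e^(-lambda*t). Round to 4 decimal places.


lambda = 0.0483
t = 659
lambda * t = 31.8297
R(t) = e^(-31.8297)
R(t) = 0.0

0.0


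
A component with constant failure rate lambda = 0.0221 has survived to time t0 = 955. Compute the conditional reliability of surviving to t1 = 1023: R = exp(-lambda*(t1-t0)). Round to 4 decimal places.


lambda = 0.0221
t0 = 955, t1 = 1023
t1 - t0 = 68
lambda * (t1-t0) = 0.0221 * 68 = 1.5028
R = exp(-1.5028)
R = 0.2225

0.2225


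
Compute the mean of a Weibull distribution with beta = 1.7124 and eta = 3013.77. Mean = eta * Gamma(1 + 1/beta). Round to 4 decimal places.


beta = 1.7124, eta = 3013.77
1/beta = 0.584
1 + 1/beta = 1.584
Gamma(1.584) = 0.8918
Mean = 3013.77 * 0.8918
Mean = 2687.7137

2687.7137


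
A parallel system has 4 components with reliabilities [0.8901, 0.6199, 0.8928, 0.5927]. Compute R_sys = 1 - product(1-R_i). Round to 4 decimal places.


Components: [0.8901, 0.6199, 0.8928, 0.5927]
(1 - 0.8901) = 0.1099, running product = 0.1099
(1 - 0.6199) = 0.3801, running product = 0.0418
(1 - 0.8928) = 0.1072, running product = 0.0045
(1 - 0.5927) = 0.4073, running product = 0.0018
Product of (1-R_i) = 0.0018
R_sys = 1 - 0.0018 = 0.9982

0.9982


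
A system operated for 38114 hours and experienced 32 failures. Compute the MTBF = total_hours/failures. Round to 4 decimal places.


total_hours = 38114
failures = 32
MTBF = 38114 / 32
MTBF = 1191.0625

1191.0625


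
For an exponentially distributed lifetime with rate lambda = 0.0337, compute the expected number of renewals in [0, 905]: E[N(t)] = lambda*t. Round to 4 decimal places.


lambda = 0.0337
t = 905
E[N(t)] = lambda * t
E[N(t)] = 0.0337 * 905
E[N(t)] = 30.4985

30.4985


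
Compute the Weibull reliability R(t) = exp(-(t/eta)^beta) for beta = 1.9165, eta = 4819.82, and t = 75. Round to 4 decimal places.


beta = 1.9165, eta = 4819.82, t = 75
t/eta = 75 / 4819.82 = 0.0156
(t/eta)^beta = 0.0156^1.9165 = 0.0003
R(t) = exp(-0.0003)
R(t) = 0.9997

0.9997


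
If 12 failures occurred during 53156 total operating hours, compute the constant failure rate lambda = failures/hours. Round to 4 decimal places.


failures = 12
total_hours = 53156
lambda = 12 / 53156
lambda = 0.0002

0.0002


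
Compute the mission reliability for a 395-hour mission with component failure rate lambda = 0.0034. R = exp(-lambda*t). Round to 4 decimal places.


lambda = 0.0034
mission_time = 395
lambda * t = 0.0034 * 395 = 1.343
R = exp(-1.343)
R = 0.2611

0.2611


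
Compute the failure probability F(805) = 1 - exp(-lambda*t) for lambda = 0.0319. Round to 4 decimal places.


lambda = 0.0319, t = 805
lambda * t = 25.6795
exp(-25.6795) = 0.0
F(t) = 1 - 0.0
F(t) = 1.0

1.0


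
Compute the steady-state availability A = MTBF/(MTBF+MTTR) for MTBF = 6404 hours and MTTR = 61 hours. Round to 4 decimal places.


MTBF = 6404
MTTR = 61
MTBF + MTTR = 6465
A = 6404 / 6465
A = 0.9906

0.9906


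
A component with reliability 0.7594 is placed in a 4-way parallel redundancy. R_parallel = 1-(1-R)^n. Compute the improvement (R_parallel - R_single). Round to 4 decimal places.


R_single = 0.7594, n = 4
1 - R_single = 0.2406
(1 - R_single)^n = 0.2406^4 = 0.0034
R_parallel = 1 - 0.0034 = 0.9966
Improvement = 0.9966 - 0.7594
Improvement = 0.2372

0.2372


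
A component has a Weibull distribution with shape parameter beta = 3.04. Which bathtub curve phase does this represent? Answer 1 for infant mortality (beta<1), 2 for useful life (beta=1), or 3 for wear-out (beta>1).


beta = 3.04
Compare beta to 1:
beta < 1 => infant mortality (phase 1)
beta = 1 => useful life (phase 2)
beta > 1 => wear-out (phase 3)
Since beta = 3.04, this is wear-out (increasing failure rate)
Phase = 3

3


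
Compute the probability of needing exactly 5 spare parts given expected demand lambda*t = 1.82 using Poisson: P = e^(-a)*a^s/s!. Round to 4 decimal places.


a = 1.82, s = 5
e^(-a) = e^(-1.82) = 0.162
a^s = 1.82^5 = 19.969
s! = 120
P = 0.162 * 19.969 / 120
P = 0.027

0.027


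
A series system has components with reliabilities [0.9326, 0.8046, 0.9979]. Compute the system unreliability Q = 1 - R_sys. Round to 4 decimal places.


Components: [0.9326, 0.8046, 0.9979]
After component 1: product = 0.9326
After component 2: product = 0.7504
After component 3: product = 0.7488
R_sys = 0.7488
Q = 1 - 0.7488 = 0.2512

0.2512


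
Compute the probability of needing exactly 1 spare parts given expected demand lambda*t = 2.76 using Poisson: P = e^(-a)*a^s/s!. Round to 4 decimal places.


a = 2.76, s = 1
e^(-a) = e^(-2.76) = 0.0633
a^s = 2.76^1 = 2.76
s! = 1
P = 0.0633 * 2.76 / 1
P = 0.1747

0.1747


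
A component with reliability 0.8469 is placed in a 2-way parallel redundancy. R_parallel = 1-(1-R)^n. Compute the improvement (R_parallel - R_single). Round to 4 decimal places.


R_single = 0.8469, n = 2
1 - R_single = 0.1531
(1 - R_single)^n = 0.1531^2 = 0.0234
R_parallel = 1 - 0.0234 = 0.9766
Improvement = 0.9766 - 0.8469
Improvement = 0.1297

0.1297


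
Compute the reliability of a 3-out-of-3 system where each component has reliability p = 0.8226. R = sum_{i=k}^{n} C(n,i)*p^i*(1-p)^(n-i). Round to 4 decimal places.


k = 3, n = 3, p = 0.8226
i=3: C(3,3)=1 * 0.8226^3 * 0.1774^0 = 0.5566
R = sum of terms = 0.5566

0.5566


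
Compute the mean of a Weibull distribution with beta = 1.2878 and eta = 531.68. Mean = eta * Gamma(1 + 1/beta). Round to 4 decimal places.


beta = 1.2878, eta = 531.68
1/beta = 0.7765
1 + 1/beta = 1.7765
Gamma(1.7765) = 0.9254
Mean = 531.68 * 0.9254
Mean = 491.9958

491.9958


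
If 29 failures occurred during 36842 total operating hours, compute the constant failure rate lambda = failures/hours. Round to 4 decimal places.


failures = 29
total_hours = 36842
lambda = 29 / 36842
lambda = 0.0008

0.0008


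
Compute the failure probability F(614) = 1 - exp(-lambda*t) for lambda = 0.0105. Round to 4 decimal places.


lambda = 0.0105, t = 614
lambda * t = 6.447
exp(-6.447) = 0.0016
F(t) = 1 - 0.0016
F(t) = 0.9984

0.9984


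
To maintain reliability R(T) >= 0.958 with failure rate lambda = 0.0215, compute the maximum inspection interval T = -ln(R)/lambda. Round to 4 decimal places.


R_target = 0.958
lambda = 0.0215
-ln(0.958) = 0.0429
T = 0.0429 / 0.0215
T = 1.9957

1.9957


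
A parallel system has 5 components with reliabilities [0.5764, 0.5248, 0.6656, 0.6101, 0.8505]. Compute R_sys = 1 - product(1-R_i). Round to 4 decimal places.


Components: [0.5764, 0.5248, 0.6656, 0.6101, 0.8505]
(1 - 0.5764) = 0.4236, running product = 0.4236
(1 - 0.5248) = 0.4752, running product = 0.2013
(1 - 0.6656) = 0.3344, running product = 0.0673
(1 - 0.6101) = 0.3899, running product = 0.0262
(1 - 0.8505) = 0.1495, running product = 0.0039
Product of (1-R_i) = 0.0039
R_sys = 1 - 0.0039 = 0.9961

0.9961


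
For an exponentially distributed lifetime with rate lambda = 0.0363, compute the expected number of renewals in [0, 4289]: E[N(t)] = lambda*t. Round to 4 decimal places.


lambda = 0.0363
t = 4289
E[N(t)] = lambda * t
E[N(t)] = 0.0363 * 4289
E[N(t)] = 155.6907

155.6907


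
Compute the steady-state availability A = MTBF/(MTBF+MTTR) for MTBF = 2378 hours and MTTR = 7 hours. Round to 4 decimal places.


MTBF = 2378
MTTR = 7
MTBF + MTTR = 2385
A = 2378 / 2385
A = 0.9971

0.9971


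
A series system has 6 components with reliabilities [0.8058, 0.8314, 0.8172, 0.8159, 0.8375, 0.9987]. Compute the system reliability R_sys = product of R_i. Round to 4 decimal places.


Components: [0.8058, 0.8314, 0.8172, 0.8159, 0.8375, 0.9987]
After component 1 (R=0.8058): product = 0.8058
After component 2 (R=0.8314): product = 0.6699
After component 3 (R=0.8172): product = 0.5475
After component 4 (R=0.8159): product = 0.4467
After component 5 (R=0.8375): product = 0.3741
After component 6 (R=0.9987): product = 0.3736
R_sys = 0.3736

0.3736


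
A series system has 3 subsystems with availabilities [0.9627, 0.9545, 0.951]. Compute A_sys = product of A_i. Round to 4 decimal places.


Subsystems: [0.9627, 0.9545, 0.951]
After subsystem 1 (A=0.9627): product = 0.9627
After subsystem 2 (A=0.9545): product = 0.9189
After subsystem 3 (A=0.951): product = 0.8739
A_sys = 0.8739

0.8739


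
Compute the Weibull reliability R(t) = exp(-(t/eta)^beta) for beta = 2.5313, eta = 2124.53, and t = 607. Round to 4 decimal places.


beta = 2.5313, eta = 2124.53, t = 607
t/eta = 607 / 2124.53 = 0.2857
(t/eta)^beta = 0.2857^2.5313 = 0.042
R(t) = exp(-0.042)
R(t) = 0.9589

0.9589


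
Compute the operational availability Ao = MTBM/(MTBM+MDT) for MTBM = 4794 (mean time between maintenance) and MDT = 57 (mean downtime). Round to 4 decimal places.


MTBM = 4794
MDT = 57
MTBM + MDT = 4851
Ao = 4794 / 4851
Ao = 0.9882

0.9882


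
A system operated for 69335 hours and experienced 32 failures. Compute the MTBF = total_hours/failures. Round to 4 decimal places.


total_hours = 69335
failures = 32
MTBF = 69335 / 32
MTBF = 2166.7188

2166.7188


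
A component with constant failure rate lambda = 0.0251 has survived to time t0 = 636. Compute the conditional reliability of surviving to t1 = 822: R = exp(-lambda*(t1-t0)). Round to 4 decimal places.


lambda = 0.0251
t0 = 636, t1 = 822
t1 - t0 = 186
lambda * (t1-t0) = 0.0251 * 186 = 4.6686
R = exp(-4.6686)
R = 0.0094

0.0094


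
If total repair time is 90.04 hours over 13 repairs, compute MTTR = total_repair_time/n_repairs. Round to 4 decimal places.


total_repair_time = 90.04
n_repairs = 13
MTTR = 90.04 / 13
MTTR = 6.9262

6.9262


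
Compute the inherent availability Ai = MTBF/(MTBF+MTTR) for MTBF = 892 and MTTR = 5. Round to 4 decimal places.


MTBF = 892
MTTR = 5
MTBF + MTTR = 897
Ai = 892 / 897
Ai = 0.9944

0.9944


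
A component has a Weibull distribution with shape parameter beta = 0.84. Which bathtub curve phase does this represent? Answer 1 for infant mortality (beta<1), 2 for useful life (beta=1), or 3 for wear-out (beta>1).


beta = 0.84
Compare beta to 1:
beta < 1 => infant mortality (phase 1)
beta = 1 => useful life (phase 2)
beta > 1 => wear-out (phase 3)
Since beta = 0.84, this is infant mortality (decreasing failure rate)
Phase = 1

1


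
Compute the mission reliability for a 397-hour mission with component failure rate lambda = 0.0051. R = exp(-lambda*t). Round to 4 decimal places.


lambda = 0.0051
mission_time = 397
lambda * t = 0.0051 * 397 = 2.0247
R = exp(-2.0247)
R = 0.132

0.132


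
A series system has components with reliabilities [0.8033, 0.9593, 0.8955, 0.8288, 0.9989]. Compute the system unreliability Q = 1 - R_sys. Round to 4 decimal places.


Components: [0.8033, 0.9593, 0.8955, 0.8288, 0.9989]
After component 1: product = 0.8033
After component 2: product = 0.7706
After component 3: product = 0.6901
After component 4: product = 0.5719
After component 5: product = 0.5713
R_sys = 0.5713
Q = 1 - 0.5713 = 0.4287

0.4287


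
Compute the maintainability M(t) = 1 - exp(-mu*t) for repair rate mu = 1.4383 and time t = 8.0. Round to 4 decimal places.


mu = 1.4383, t = 8.0
mu * t = 1.4383 * 8.0 = 11.5064
exp(-11.5064) = 0.0
M(t) = 1 - 0.0
M(t) = 1.0

1.0


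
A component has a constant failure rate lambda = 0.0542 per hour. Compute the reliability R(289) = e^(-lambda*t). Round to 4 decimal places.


lambda = 0.0542
t = 289
lambda * t = 15.6638
R(t) = e^(-15.6638)
R(t) = 0.0

0.0


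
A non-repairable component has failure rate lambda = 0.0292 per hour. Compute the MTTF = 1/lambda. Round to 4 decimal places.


lambda = 0.0292
MTTF = 1 / 0.0292
MTTF = 34.2466

34.2466


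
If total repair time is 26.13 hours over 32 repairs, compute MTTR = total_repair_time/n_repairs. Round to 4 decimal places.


total_repair_time = 26.13
n_repairs = 32
MTTR = 26.13 / 32
MTTR = 0.8166

0.8166


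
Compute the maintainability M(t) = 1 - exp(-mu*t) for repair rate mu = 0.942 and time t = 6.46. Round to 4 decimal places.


mu = 0.942, t = 6.46
mu * t = 0.942 * 6.46 = 6.0853
exp(-6.0853) = 0.0023
M(t) = 1 - 0.0023
M(t) = 0.9977

0.9977


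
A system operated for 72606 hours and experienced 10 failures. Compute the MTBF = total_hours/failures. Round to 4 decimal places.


total_hours = 72606
failures = 10
MTBF = 72606 / 10
MTBF = 7260.6

7260.6


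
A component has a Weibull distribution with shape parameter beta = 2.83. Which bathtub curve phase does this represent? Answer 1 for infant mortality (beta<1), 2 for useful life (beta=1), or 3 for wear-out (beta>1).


beta = 2.83
Compare beta to 1:
beta < 1 => infant mortality (phase 1)
beta = 1 => useful life (phase 2)
beta > 1 => wear-out (phase 3)
Since beta = 2.83, this is wear-out (increasing failure rate)
Phase = 3

3


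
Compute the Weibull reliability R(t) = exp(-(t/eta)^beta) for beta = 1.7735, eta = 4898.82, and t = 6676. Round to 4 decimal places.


beta = 1.7735, eta = 4898.82, t = 6676
t/eta = 6676 / 4898.82 = 1.3628
(t/eta)^beta = 1.3628^1.7735 = 1.7314
R(t) = exp(-1.7314)
R(t) = 0.177

0.177


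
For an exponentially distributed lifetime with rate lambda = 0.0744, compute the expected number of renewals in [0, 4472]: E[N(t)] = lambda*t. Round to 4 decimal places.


lambda = 0.0744
t = 4472
E[N(t)] = lambda * t
E[N(t)] = 0.0744 * 4472
E[N(t)] = 332.7168

332.7168


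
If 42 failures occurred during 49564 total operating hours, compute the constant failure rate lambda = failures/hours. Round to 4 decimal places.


failures = 42
total_hours = 49564
lambda = 42 / 49564
lambda = 0.0008

0.0008


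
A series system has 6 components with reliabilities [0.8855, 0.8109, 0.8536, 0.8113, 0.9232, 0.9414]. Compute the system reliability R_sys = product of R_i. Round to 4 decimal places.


Components: [0.8855, 0.8109, 0.8536, 0.8113, 0.9232, 0.9414]
After component 1 (R=0.8855): product = 0.8855
After component 2 (R=0.8109): product = 0.7181
After component 3 (R=0.8536): product = 0.6129
After component 4 (R=0.8113): product = 0.4973
After component 5 (R=0.9232): product = 0.4591
After component 6 (R=0.9414): product = 0.4322
R_sys = 0.4322

0.4322


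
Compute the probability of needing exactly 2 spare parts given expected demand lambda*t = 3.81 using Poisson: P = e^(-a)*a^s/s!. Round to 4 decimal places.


a = 3.81, s = 2
e^(-a) = e^(-3.81) = 0.0221
a^s = 3.81^2 = 14.5161
s! = 2
P = 0.0221 * 14.5161 / 2
P = 0.1608

0.1608


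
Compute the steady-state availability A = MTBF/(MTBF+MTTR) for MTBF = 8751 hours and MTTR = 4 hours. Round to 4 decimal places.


MTBF = 8751
MTTR = 4
MTBF + MTTR = 8755
A = 8751 / 8755
A = 0.9995

0.9995


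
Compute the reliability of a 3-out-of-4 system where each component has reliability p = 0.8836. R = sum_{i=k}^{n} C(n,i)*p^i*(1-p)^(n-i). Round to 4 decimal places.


k = 3, n = 4, p = 0.8836
i=3: C(4,3)=4 * 0.8836^3 * 0.1164^1 = 0.3212
i=4: C(4,4)=1 * 0.8836^4 * 0.1164^0 = 0.6096
R = sum of terms = 0.9308

0.9308


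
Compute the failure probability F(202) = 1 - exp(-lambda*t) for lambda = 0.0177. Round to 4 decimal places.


lambda = 0.0177, t = 202
lambda * t = 3.5754
exp(-3.5754) = 0.028
F(t) = 1 - 0.028
F(t) = 0.972

0.972


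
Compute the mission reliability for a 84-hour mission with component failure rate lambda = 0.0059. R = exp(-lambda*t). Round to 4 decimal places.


lambda = 0.0059
mission_time = 84
lambda * t = 0.0059 * 84 = 0.4956
R = exp(-0.4956)
R = 0.6092

0.6092


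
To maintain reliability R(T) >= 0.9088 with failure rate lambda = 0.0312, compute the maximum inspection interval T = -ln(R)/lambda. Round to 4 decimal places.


R_target = 0.9088
lambda = 0.0312
-ln(0.9088) = 0.0956
T = 0.0956 / 0.0312
T = 3.0651

3.0651


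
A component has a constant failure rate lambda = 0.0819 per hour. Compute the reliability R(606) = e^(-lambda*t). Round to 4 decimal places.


lambda = 0.0819
t = 606
lambda * t = 49.6314
R(t) = e^(-49.6314)
R(t) = 0.0

0.0


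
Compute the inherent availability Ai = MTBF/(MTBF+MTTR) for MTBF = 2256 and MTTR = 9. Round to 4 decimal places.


MTBF = 2256
MTTR = 9
MTBF + MTTR = 2265
Ai = 2256 / 2265
Ai = 0.996

0.996


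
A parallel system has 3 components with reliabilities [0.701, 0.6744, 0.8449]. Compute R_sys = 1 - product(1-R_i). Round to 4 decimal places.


Components: [0.701, 0.6744, 0.8449]
(1 - 0.701) = 0.299, running product = 0.299
(1 - 0.6744) = 0.3256, running product = 0.0974
(1 - 0.8449) = 0.1551, running product = 0.0151
Product of (1-R_i) = 0.0151
R_sys = 1 - 0.0151 = 0.9849

0.9849


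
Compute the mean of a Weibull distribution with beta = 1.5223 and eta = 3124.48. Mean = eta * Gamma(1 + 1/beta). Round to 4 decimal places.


beta = 1.5223, eta = 3124.48
1/beta = 0.6569
1 + 1/beta = 1.6569
Gamma(1.6569) = 0.9012
Mean = 3124.48 * 0.9012
Mean = 2815.7167

2815.7167


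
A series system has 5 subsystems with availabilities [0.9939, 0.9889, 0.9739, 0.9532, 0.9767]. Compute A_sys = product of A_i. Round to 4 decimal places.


Subsystems: [0.9939, 0.9889, 0.9739, 0.9532, 0.9767]
After subsystem 1 (A=0.9939): product = 0.9939
After subsystem 2 (A=0.9889): product = 0.9829
After subsystem 3 (A=0.9739): product = 0.9572
After subsystem 4 (A=0.9532): product = 0.9124
After subsystem 5 (A=0.9767): product = 0.8912
A_sys = 0.8912

0.8912


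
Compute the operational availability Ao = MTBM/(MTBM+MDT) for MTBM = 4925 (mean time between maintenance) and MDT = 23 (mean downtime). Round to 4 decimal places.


MTBM = 4925
MDT = 23
MTBM + MDT = 4948
Ao = 4925 / 4948
Ao = 0.9954

0.9954


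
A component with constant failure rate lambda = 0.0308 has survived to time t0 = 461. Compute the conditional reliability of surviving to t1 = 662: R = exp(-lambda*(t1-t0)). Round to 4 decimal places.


lambda = 0.0308
t0 = 461, t1 = 662
t1 - t0 = 201
lambda * (t1-t0) = 0.0308 * 201 = 6.1908
R = exp(-6.1908)
R = 0.002

0.002


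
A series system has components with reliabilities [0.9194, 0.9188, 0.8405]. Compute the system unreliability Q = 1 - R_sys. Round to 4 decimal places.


Components: [0.9194, 0.9188, 0.8405]
After component 1: product = 0.9194
After component 2: product = 0.8447
After component 3: product = 0.71
R_sys = 0.71
Q = 1 - 0.71 = 0.29

0.29


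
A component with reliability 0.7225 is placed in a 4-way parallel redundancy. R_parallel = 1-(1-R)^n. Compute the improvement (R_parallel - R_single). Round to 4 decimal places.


R_single = 0.7225, n = 4
1 - R_single = 0.2775
(1 - R_single)^n = 0.2775^4 = 0.0059
R_parallel = 1 - 0.0059 = 0.9941
Improvement = 0.9941 - 0.7225
Improvement = 0.2716

0.2716


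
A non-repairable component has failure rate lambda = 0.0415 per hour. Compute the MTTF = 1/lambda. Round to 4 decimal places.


lambda = 0.0415
MTTF = 1 / 0.0415
MTTF = 24.0964

24.0964


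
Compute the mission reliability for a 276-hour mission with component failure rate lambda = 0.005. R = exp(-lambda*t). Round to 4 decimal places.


lambda = 0.005
mission_time = 276
lambda * t = 0.005 * 276 = 1.38
R = exp(-1.38)
R = 0.2516

0.2516


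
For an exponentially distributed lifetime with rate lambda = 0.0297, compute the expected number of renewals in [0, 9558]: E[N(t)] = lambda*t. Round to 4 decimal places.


lambda = 0.0297
t = 9558
E[N(t)] = lambda * t
E[N(t)] = 0.0297 * 9558
E[N(t)] = 283.8726

283.8726


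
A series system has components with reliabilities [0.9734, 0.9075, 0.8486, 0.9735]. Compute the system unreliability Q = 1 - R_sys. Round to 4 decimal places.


Components: [0.9734, 0.9075, 0.8486, 0.9735]
After component 1: product = 0.9734
After component 2: product = 0.8834
After component 3: product = 0.7496
After component 4: product = 0.7298
R_sys = 0.7298
Q = 1 - 0.7298 = 0.2702

0.2702


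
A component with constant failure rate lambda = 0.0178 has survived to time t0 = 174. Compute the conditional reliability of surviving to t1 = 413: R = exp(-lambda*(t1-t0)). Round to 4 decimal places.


lambda = 0.0178
t0 = 174, t1 = 413
t1 - t0 = 239
lambda * (t1-t0) = 0.0178 * 239 = 4.2542
R = exp(-4.2542)
R = 0.0142

0.0142


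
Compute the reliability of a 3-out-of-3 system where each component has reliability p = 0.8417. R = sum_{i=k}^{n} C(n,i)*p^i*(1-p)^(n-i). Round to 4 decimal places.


k = 3, n = 3, p = 0.8417
i=3: C(3,3)=1 * 0.8417^3 * 0.1583^0 = 0.5963
R = sum of terms = 0.5963

0.5963


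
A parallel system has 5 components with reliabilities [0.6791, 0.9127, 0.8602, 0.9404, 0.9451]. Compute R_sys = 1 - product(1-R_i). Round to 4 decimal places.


Components: [0.6791, 0.9127, 0.8602, 0.9404, 0.9451]
(1 - 0.6791) = 0.3209, running product = 0.3209
(1 - 0.9127) = 0.0873, running product = 0.028
(1 - 0.8602) = 0.1398, running product = 0.0039
(1 - 0.9404) = 0.0596, running product = 0.0002
(1 - 0.9451) = 0.0549, running product = 0.0
Product of (1-R_i) = 0.0
R_sys = 1 - 0.0 = 1.0

1.0


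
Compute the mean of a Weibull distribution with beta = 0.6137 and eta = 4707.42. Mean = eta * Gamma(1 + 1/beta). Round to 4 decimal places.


beta = 0.6137, eta = 4707.42
1/beta = 1.6295
1 + 1/beta = 2.6295
Gamma(2.6295) = 1.4619
Mean = 4707.42 * 1.4619
Mean = 6881.8003

6881.8003


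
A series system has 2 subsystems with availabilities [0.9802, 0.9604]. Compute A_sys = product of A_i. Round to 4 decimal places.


Subsystems: [0.9802, 0.9604]
After subsystem 1 (A=0.9802): product = 0.9802
After subsystem 2 (A=0.9604): product = 0.9414
A_sys = 0.9414

0.9414


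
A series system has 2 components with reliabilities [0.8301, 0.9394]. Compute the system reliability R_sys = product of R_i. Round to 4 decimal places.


Components: [0.8301, 0.9394]
After component 1 (R=0.8301): product = 0.8301
After component 2 (R=0.9394): product = 0.7798
R_sys = 0.7798

0.7798


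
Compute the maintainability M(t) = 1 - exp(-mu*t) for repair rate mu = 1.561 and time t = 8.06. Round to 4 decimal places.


mu = 1.561, t = 8.06
mu * t = 1.561 * 8.06 = 12.5817
exp(-12.5817) = 0.0
M(t) = 1 - 0.0
M(t) = 1.0

1.0


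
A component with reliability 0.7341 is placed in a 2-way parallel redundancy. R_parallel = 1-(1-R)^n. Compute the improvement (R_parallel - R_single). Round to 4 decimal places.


R_single = 0.7341, n = 2
1 - R_single = 0.2659
(1 - R_single)^n = 0.2659^2 = 0.0707
R_parallel = 1 - 0.0707 = 0.9293
Improvement = 0.9293 - 0.7341
Improvement = 0.1952

0.1952


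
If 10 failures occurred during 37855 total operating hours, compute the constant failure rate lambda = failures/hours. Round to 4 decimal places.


failures = 10
total_hours = 37855
lambda = 10 / 37855
lambda = 0.0003

0.0003


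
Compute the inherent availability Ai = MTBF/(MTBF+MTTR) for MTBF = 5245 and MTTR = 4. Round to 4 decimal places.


MTBF = 5245
MTTR = 4
MTBF + MTTR = 5249
Ai = 5245 / 5249
Ai = 0.9992

0.9992


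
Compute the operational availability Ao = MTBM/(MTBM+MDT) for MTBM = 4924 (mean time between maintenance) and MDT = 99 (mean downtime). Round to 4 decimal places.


MTBM = 4924
MDT = 99
MTBM + MDT = 5023
Ao = 4924 / 5023
Ao = 0.9803

0.9803


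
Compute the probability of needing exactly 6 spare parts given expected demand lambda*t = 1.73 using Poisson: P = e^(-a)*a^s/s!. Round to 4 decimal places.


a = 1.73, s = 6
e^(-a) = e^(-1.73) = 0.1773
a^s = 1.73^6 = 26.8088
s! = 720
P = 0.1773 * 26.8088 / 720
P = 0.0066

0.0066


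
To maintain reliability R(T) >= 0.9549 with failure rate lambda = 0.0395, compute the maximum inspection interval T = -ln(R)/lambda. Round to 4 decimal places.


R_target = 0.9549
lambda = 0.0395
-ln(0.9549) = 0.0461
T = 0.0461 / 0.0395
T = 1.1683

1.1683


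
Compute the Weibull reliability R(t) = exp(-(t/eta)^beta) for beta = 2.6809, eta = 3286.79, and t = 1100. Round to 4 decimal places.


beta = 2.6809, eta = 3286.79, t = 1100
t/eta = 1100 / 3286.79 = 0.3347
(t/eta)^beta = 0.3347^2.6809 = 0.0532
R(t) = exp(-0.0532)
R(t) = 0.9482

0.9482


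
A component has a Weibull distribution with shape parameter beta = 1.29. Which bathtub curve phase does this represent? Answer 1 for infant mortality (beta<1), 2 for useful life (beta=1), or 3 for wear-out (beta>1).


beta = 1.29
Compare beta to 1:
beta < 1 => infant mortality (phase 1)
beta = 1 => useful life (phase 2)
beta > 1 => wear-out (phase 3)
Since beta = 1.29, this is wear-out (increasing failure rate)
Phase = 3

3


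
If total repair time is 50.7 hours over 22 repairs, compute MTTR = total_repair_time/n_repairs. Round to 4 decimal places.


total_repair_time = 50.7
n_repairs = 22
MTTR = 50.7 / 22
MTTR = 2.3045

2.3045


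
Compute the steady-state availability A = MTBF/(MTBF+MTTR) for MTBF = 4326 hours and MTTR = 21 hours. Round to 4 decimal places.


MTBF = 4326
MTTR = 21
MTBF + MTTR = 4347
A = 4326 / 4347
A = 0.9952

0.9952


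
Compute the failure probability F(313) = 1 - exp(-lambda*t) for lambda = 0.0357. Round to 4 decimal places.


lambda = 0.0357, t = 313
lambda * t = 11.1741
exp(-11.1741) = 0.0
F(t) = 1 - 0.0
F(t) = 1.0

1.0


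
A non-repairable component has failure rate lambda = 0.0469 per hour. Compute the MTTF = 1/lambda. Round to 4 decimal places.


lambda = 0.0469
MTTF = 1 / 0.0469
MTTF = 21.322

21.322


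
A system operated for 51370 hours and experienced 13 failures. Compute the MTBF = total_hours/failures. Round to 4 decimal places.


total_hours = 51370
failures = 13
MTBF = 51370 / 13
MTBF = 3951.5385

3951.5385


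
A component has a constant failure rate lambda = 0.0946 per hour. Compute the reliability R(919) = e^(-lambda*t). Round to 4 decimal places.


lambda = 0.0946
t = 919
lambda * t = 86.9374
R(t) = e^(-86.9374)
R(t) = 0.0

0.0


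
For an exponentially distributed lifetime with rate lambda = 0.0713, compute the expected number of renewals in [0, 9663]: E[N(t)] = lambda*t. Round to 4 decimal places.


lambda = 0.0713
t = 9663
E[N(t)] = lambda * t
E[N(t)] = 0.0713 * 9663
E[N(t)] = 688.9719

688.9719


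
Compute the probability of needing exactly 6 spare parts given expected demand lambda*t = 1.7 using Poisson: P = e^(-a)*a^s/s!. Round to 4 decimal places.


a = 1.7, s = 6
e^(-a) = e^(-1.7) = 0.1827
a^s = 1.7^6 = 24.1376
s! = 720
P = 0.1827 * 24.1376 / 720
P = 0.0061

0.0061


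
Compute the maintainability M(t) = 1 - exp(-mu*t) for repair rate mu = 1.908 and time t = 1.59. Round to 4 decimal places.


mu = 1.908, t = 1.59
mu * t = 1.908 * 1.59 = 3.0337
exp(-3.0337) = 0.0481
M(t) = 1 - 0.0481
M(t) = 0.9519

0.9519


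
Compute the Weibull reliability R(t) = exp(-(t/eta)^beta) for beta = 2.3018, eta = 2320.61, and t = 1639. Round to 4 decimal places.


beta = 2.3018, eta = 2320.61, t = 1639
t/eta = 1639 / 2320.61 = 0.7063
(t/eta)^beta = 0.7063^2.3018 = 0.4491
R(t) = exp(-0.4491)
R(t) = 0.6382

0.6382


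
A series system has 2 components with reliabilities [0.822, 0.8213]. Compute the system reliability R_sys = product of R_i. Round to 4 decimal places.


Components: [0.822, 0.8213]
After component 1 (R=0.822): product = 0.822
After component 2 (R=0.8213): product = 0.6751
R_sys = 0.6751

0.6751


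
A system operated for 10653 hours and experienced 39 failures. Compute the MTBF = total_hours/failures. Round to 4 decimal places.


total_hours = 10653
failures = 39
MTBF = 10653 / 39
MTBF = 273.1538

273.1538


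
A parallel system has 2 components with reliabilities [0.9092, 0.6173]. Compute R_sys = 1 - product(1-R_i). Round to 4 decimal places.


Components: [0.9092, 0.6173]
(1 - 0.9092) = 0.0908, running product = 0.0908
(1 - 0.6173) = 0.3827, running product = 0.0347
Product of (1-R_i) = 0.0347
R_sys = 1 - 0.0347 = 0.9653

0.9653


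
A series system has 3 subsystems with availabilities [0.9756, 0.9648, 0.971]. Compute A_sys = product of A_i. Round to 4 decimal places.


Subsystems: [0.9756, 0.9648, 0.971]
After subsystem 1 (A=0.9756): product = 0.9756
After subsystem 2 (A=0.9648): product = 0.9413
After subsystem 3 (A=0.971): product = 0.914
A_sys = 0.914

0.914


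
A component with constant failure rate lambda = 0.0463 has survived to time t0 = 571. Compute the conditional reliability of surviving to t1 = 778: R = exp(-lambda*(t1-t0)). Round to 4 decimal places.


lambda = 0.0463
t0 = 571, t1 = 778
t1 - t0 = 207
lambda * (t1-t0) = 0.0463 * 207 = 9.5841
R = exp(-9.5841)
R = 0.0001

0.0001


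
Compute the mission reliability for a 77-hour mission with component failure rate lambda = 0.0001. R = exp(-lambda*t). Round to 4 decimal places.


lambda = 0.0001
mission_time = 77
lambda * t = 0.0001 * 77 = 0.0077
R = exp(-0.0077)
R = 0.9923

0.9923


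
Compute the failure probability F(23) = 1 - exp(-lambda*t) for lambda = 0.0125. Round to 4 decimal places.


lambda = 0.0125, t = 23
lambda * t = 0.2875
exp(-0.2875) = 0.7501
F(t) = 1 - 0.7501
F(t) = 0.2499

0.2499


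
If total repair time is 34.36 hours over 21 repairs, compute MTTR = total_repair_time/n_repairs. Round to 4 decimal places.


total_repair_time = 34.36
n_repairs = 21
MTTR = 34.36 / 21
MTTR = 1.6362

1.6362


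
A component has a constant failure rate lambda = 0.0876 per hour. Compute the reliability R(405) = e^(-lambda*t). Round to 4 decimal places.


lambda = 0.0876
t = 405
lambda * t = 35.478
R(t) = e^(-35.478)
R(t) = 0.0

0.0


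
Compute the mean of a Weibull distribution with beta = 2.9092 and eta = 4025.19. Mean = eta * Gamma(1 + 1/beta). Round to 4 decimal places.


beta = 2.9092, eta = 4025.19
1/beta = 0.3437
1 + 1/beta = 1.3437
Gamma(1.3437) = 0.8918
Mean = 4025.19 * 0.8918
Mean = 3589.6902

3589.6902


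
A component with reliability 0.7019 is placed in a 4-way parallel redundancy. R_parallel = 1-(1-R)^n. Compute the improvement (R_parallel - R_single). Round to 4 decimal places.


R_single = 0.7019, n = 4
1 - R_single = 0.2981
(1 - R_single)^n = 0.2981^4 = 0.0079
R_parallel = 1 - 0.0079 = 0.9921
Improvement = 0.9921 - 0.7019
Improvement = 0.2902

0.2902


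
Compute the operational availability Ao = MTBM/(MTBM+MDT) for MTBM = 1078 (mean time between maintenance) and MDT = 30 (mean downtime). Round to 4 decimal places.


MTBM = 1078
MDT = 30
MTBM + MDT = 1108
Ao = 1078 / 1108
Ao = 0.9729

0.9729


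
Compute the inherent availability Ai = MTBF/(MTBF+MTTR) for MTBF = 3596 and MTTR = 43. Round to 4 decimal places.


MTBF = 3596
MTTR = 43
MTBF + MTTR = 3639
Ai = 3596 / 3639
Ai = 0.9882

0.9882


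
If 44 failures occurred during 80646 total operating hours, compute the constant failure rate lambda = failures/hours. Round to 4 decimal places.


failures = 44
total_hours = 80646
lambda = 44 / 80646
lambda = 0.0005

0.0005


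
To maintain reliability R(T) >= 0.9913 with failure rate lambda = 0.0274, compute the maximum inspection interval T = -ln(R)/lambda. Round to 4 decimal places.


R_target = 0.9913
lambda = 0.0274
-ln(0.9913) = 0.0087
T = 0.0087 / 0.0274
T = 0.3189

0.3189


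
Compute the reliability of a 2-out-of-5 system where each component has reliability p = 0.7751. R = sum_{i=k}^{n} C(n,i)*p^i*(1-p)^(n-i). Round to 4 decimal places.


k = 2, n = 5, p = 0.7751
i=2: C(5,2)=10 * 0.7751^2 * 0.2249^3 = 0.0683
i=3: C(5,3)=10 * 0.7751^3 * 0.2249^2 = 0.2355
i=4: C(5,4)=5 * 0.7751^4 * 0.2249^1 = 0.4059
i=5: C(5,5)=1 * 0.7751^5 * 0.2249^0 = 0.2798
R = sum of terms = 0.9895

0.9895


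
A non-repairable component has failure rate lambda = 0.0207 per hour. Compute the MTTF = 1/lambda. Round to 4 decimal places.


lambda = 0.0207
MTTF = 1 / 0.0207
MTTF = 48.3092

48.3092


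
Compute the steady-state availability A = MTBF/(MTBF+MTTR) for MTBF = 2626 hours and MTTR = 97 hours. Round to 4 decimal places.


MTBF = 2626
MTTR = 97
MTBF + MTTR = 2723
A = 2626 / 2723
A = 0.9644

0.9644


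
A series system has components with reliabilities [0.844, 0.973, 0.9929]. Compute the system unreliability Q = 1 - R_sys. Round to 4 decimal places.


Components: [0.844, 0.973, 0.9929]
After component 1: product = 0.844
After component 2: product = 0.8212
After component 3: product = 0.8154
R_sys = 0.8154
Q = 1 - 0.8154 = 0.1846

0.1846


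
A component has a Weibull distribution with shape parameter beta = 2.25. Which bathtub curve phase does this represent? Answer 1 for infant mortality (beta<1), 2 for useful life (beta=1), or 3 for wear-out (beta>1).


beta = 2.25
Compare beta to 1:
beta < 1 => infant mortality (phase 1)
beta = 1 => useful life (phase 2)
beta > 1 => wear-out (phase 3)
Since beta = 2.25, this is wear-out (increasing failure rate)
Phase = 3

3


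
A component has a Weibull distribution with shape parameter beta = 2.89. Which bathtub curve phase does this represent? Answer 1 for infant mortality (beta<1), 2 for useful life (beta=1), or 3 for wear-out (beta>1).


beta = 2.89
Compare beta to 1:
beta < 1 => infant mortality (phase 1)
beta = 1 => useful life (phase 2)
beta > 1 => wear-out (phase 3)
Since beta = 2.89, this is wear-out (increasing failure rate)
Phase = 3

3


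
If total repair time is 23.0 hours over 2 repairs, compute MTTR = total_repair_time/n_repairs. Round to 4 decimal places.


total_repair_time = 23.0
n_repairs = 2
MTTR = 23.0 / 2
MTTR = 11.5

11.5


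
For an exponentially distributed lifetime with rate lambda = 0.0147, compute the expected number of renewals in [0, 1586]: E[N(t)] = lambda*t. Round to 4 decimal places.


lambda = 0.0147
t = 1586
E[N(t)] = lambda * t
E[N(t)] = 0.0147 * 1586
E[N(t)] = 23.3142

23.3142


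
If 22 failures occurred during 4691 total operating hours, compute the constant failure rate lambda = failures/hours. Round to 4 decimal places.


failures = 22
total_hours = 4691
lambda = 22 / 4691
lambda = 0.0047

0.0047


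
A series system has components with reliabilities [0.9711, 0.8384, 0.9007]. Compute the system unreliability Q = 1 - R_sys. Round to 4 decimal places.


Components: [0.9711, 0.8384, 0.9007]
After component 1: product = 0.9711
After component 2: product = 0.8142
After component 3: product = 0.7333
R_sys = 0.7333
Q = 1 - 0.7333 = 0.2667

0.2667


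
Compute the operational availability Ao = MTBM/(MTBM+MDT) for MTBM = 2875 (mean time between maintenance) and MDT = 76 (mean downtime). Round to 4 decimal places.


MTBM = 2875
MDT = 76
MTBM + MDT = 2951
Ao = 2875 / 2951
Ao = 0.9742

0.9742


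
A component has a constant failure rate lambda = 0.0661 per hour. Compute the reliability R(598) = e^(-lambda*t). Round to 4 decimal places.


lambda = 0.0661
t = 598
lambda * t = 39.5278
R(t) = e^(-39.5278)
R(t) = 0.0

0.0


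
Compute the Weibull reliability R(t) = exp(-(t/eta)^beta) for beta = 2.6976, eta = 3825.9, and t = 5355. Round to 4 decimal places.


beta = 2.6976, eta = 3825.9, t = 5355
t/eta = 5355 / 3825.9 = 1.3997
(t/eta)^beta = 1.3997^2.6976 = 2.477
R(t) = exp(-2.477)
R(t) = 0.084

0.084


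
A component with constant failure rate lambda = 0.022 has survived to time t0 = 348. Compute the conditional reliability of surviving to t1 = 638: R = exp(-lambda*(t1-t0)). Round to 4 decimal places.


lambda = 0.022
t0 = 348, t1 = 638
t1 - t0 = 290
lambda * (t1-t0) = 0.022 * 290 = 6.38
R = exp(-6.38)
R = 0.0017

0.0017
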